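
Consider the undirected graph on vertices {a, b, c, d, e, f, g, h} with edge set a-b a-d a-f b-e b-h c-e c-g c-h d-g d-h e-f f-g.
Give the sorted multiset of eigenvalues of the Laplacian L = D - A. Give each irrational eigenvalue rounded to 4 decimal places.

Reading degrees in the order [a, b, c, d, e, f, g, h] gives [3, 3, 3, 3, 3, 3, 3, 3]; set D = diag(3, 3, 3, 3, 3, 3, 3, 3) and form L = D - A. L is symmetric positive semidefinite, so every eigenvalue is real and nonnegative. There is one zero in the spectrum, matching the 1 component.

[0, 2, 2, 2, 4, 4, 4, 6]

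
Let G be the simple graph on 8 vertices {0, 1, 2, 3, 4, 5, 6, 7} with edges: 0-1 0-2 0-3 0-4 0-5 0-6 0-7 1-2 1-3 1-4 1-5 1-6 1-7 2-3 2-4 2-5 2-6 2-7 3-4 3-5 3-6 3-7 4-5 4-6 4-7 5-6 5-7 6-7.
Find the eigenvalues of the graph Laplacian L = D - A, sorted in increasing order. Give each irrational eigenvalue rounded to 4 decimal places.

[0, 8, 8, 8, 8, 8, 8, 8]

With the vertex order [0, 1, 2, 3, 4, 5, 6, 7], the degrees are [7, 7, 7, 7, 7, 7, 7, 7], giving D = diag(7, 7, 7, 7, 7, 7, 7, 7) and L = D - A. The multiplicity of 0 as a Laplacian eigenvalue equals the number of connected components. The single zero eigenvalue shows the graph is connected.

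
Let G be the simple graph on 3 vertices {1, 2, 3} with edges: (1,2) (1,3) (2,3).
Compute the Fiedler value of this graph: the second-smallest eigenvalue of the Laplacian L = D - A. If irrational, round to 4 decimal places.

With the vertex order [1, 2, 3], the degrees are [2, 2, 2], giving D = diag(2, 2, 2) and L = D - A. The sorted Laplacian eigenvalues are [0, 3, 3]; the algebraic connectivity is the second entry, 3. By the matrix-tree theorem the graph has (1/3) * product of the nonzero eigenvalues = 3 spanning trees. The eigenvalues sum to 6, which equals trace(L) = 2|E|.

3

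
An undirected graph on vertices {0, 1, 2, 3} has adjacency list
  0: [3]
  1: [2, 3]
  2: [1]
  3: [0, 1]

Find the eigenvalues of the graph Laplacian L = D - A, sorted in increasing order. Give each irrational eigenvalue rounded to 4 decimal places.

[0, 0.5858, 2, 3.4142]

Reading degrees in the order [0, 1, 2, 3] gives [1, 2, 1, 2]; set D = diag(1, 2, 1, 2) and form L = D - A. The multiplicity of 0 as a Laplacian eigenvalue equals the number of connected components. The single zero eigenvalue shows the graph is connected. The largest eigenvalue, 3.4142, is at most the vertex count 4.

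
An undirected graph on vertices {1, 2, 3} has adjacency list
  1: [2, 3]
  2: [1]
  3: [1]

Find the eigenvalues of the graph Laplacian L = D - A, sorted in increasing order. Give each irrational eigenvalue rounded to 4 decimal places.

Each diagonal entry of L is the vertex degree and each off-diagonal entry is -1 where an edge is present, 0 otherwise; in the order [1, 2, 3] the diagonal is [2, 1, 1]. The multiplicity of 0 as a Laplacian eigenvalue equals the number of connected components. By the matrix-tree theorem the graph has (1/3) * product of the nonzero eigenvalues = 1 spanning tree.

[0, 1, 3]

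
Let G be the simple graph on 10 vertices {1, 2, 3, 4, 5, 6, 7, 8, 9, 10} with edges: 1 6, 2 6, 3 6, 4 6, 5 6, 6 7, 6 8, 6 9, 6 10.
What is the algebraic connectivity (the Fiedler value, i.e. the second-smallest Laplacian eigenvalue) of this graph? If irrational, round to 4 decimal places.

1

Each diagonal entry of L is the vertex degree and each off-diagonal entry is -1 where an edge is present, 0 otherwise; in the order [1, 2, 3, 4, 5, 6, 7, 8, 9, 10] the diagonal is [1, 1, 1, 1, 1, 9, 1, 1, 1, 1]. The sorted Laplacian eigenvalues are [0, 1, 1, 1, 1, 1, 1, 1, 1, 10]; the algebraic connectivity is the second entry, 1. The largest eigenvalue, 10, is at most the vertex count 10.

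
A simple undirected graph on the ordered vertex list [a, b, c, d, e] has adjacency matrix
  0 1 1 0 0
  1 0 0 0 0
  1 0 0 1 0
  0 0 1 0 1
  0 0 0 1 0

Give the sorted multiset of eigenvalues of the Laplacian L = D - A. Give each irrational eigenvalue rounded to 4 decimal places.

With the vertex order [a, b, c, d, e], the degrees are [2, 1, 2, 2, 1], giving D = diag(2, 1, 2, 2, 1) and L = D - A. The multiplicity of 0 as a Laplacian eigenvalue equals the number of connected components. The eigenvalues sum to 8, which equals trace(L) = 2|E|.

[0, 0.3820, 1.3820, 2.6180, 3.6180]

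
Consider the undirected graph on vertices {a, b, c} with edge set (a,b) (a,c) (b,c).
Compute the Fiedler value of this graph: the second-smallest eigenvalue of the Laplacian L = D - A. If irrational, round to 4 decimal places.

3

Each diagonal entry of L is the vertex degree and each off-diagonal entry is -1 where an edge is present, 0 otherwise; in the order [a, b, c] the diagonal is [2, 2, 2]. The smallest Laplacian eigenvalue is always 0. The next one, lambda_2 = 3, measures how hard the graph is to disconnect: larger values mean better connectivity. The eigenvalues sum to 6, which equals trace(L) = 2|E|. By the matrix-tree theorem the graph has (1/3) * product of the nonzero eigenvalues = 3 spanning trees.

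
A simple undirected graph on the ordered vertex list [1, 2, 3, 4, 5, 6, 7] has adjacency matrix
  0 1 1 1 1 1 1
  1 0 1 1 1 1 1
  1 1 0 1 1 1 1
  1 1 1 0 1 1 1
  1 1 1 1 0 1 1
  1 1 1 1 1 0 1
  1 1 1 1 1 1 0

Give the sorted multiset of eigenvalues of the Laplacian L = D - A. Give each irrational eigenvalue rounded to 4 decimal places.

Each diagonal entry of L is the vertex degree and each off-diagonal entry is -1 where an edge is present, 0 otherwise; in the order [1, 2, 3, 4, 5, 6, 7] the diagonal is [6, 6, 6, 6, 6, 6, 6]. L is symmetric positive semidefinite, so every eigenvalue is real and nonnegative. By the matrix-tree theorem the graph has (1/7) * product of the nonzero eigenvalues = 16807 spanning trees.

[0, 7, 7, 7, 7, 7, 7]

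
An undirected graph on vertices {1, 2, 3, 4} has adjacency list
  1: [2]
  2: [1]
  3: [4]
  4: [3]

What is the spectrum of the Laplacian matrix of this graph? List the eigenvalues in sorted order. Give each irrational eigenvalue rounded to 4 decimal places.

Reading degrees in the order [1, 2, 3, 4] gives [1, 1, 1, 1]; set D = diag(1, 1, 1, 1) and form L = D - A. The multiplicity of 0 as a Laplacian eigenvalue equals the number of connected components. The 2 zero eigenvalues correspond to the 2 connected components. The largest eigenvalue, 2, is at most the vertex count 4.

[0, 0, 2, 2]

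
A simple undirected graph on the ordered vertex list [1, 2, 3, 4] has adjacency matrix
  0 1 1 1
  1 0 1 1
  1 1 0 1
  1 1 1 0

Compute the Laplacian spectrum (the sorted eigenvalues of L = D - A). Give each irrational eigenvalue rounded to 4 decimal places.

[0, 4, 4, 4]

With the vertex order [1, 2, 3, 4], the degrees are [3, 3, 3, 3], giving D = diag(3, 3, 3, 3) and L = D - A. L is symmetric positive semidefinite, so every eigenvalue is real and nonnegative. By the matrix-tree theorem the graph has (1/4) * product of the nonzero eigenvalues = 16 spanning trees. There is one zero in the spectrum, matching the 1 component.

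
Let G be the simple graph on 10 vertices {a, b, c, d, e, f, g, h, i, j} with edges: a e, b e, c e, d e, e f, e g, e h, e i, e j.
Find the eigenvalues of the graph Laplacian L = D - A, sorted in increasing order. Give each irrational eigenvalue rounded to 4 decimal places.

Reading degrees in the order [a, b, c, d, e, f, g, h, i, j] gives [1, 1, 1, 1, 9, 1, 1, 1, 1, 1]; set D = diag(1, 1, 1, 1, 9, 1, 1, 1, 1, 1) and form L = D - A. Diagonalising L (or applying a numerical eigensolver to the 10x10 matrix) gives the spectrum above. The single zero eigenvalue shows the graph is connected.

[0, 1, 1, 1, 1, 1, 1, 1, 1, 10]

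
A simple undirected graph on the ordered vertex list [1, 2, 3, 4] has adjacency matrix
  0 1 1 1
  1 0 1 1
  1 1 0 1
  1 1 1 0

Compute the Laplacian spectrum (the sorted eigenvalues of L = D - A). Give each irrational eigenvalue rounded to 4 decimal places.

[0, 4, 4, 4]

Reading degrees in the order [1, 2, 3, 4] gives [3, 3, 3, 3]; set D = diag(3, 3, 3, 3) and form L = D - A. Since every row of L sums to 0, the all-ones vector is in the kernel and 0 is an eigenvalue. The single zero eigenvalue shows the graph is connected. By the matrix-tree theorem the graph has (1/4) * product of the nonzero eigenvalues = 16 spanning trees. There is one zero in the spectrum, matching the 1 component.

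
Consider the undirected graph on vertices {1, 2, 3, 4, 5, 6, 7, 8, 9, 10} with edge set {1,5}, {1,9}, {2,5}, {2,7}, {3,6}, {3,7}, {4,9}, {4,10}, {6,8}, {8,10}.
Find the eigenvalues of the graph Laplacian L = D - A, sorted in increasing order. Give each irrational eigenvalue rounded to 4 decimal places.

[0, 0.3820, 0.3820, 1.3820, 1.3820, 2.6180, 2.6180, 3.6180, 3.6180, 4]

Reading degrees in the order [1, 2, 3, 4, 5, 6, 7, 8, 9, 10] gives [2, 2, 2, 2, 2, 2, 2, 2, 2, 2]; set D = diag(2, 2, 2, 2, 2, 2, 2, 2, 2, 2) and form L = D - A. Diagonalising L (or applying a numerical eigensolver to the 10x10 matrix) gives the spectrum above. The eigenvalues sum to 20, which equals trace(L) = 2|E|.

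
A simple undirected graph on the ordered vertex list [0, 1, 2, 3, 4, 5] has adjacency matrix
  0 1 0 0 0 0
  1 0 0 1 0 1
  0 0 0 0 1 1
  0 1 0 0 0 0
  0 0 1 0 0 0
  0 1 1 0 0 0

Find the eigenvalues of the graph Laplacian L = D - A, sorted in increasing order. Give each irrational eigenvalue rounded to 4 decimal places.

[0, 0.3249, 1, 1.4608, 3, 4.2143]

With the vertex order [0, 1, 2, 3, 4, 5], the degrees are [1, 3, 2, 1, 1, 2], giving D = diag(1, 3, 2, 1, 1, 2) and L = D - A. The multiplicity of 0 as a Laplacian eigenvalue equals the number of connected components. The single zero eigenvalue shows the graph is connected. There is one zero in the spectrum, matching the 1 component. The eigenvalues sum to 10, which equals trace(L) = 2|E|.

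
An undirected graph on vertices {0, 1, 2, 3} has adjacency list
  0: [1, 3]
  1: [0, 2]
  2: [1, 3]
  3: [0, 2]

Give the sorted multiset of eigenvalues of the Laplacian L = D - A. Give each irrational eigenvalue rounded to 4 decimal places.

With the vertex order [0, 1, 2, 3], the degrees are [2, 2, 2, 2], giving D = diag(2, 2, 2, 2) and L = D - A. The multiplicity of 0 as a Laplacian eigenvalue equals the number of connected components. The single zero eigenvalue shows the graph is connected. There is one zero in the spectrum, matching the 1 component. The eigenvalues sum to 8, which equals trace(L) = 2|E|.

[0, 2, 2, 4]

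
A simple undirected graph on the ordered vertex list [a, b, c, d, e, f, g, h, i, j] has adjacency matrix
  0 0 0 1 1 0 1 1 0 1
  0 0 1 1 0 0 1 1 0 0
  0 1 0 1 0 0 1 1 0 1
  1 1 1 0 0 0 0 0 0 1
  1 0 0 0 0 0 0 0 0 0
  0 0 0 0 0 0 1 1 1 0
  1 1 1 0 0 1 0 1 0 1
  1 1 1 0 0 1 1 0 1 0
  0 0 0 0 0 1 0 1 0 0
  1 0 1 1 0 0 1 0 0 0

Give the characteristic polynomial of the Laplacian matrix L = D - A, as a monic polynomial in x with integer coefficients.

x^10 - 40x^9 + 688x^8 - 6650x^7 + 39584x^6 - 149342x^5 + 353376x^4 - 498294x^3 + 372591x^2 - 110720x

With the vertex order [a, b, c, d, e, f, g, h, i, j], the degrees are [5, 4, 5, 4, 1, 3, 6, 6, 2, 4], giving D = diag(5, 4, 5, 4, 1, 3, 6, 6, 2, 4) and L = D - A. L has integer entries, so p(x) = det(xI - L) has integer coefficients. Expanding the determinant yields x^10 - 40x^9 + 688x^8 - 6650x^7 + 39584x^6 - 149342x^5 + 353376x^4 - 498294x^3 + 372591x^2 - 110720x. The coefficient of x^9 equals -trace(L) = -40, matching the sum of degrees. There is one zero in the spectrum, matching the 1 component. The eigenvalues sum to 40, which equals trace(L) = 2|E|.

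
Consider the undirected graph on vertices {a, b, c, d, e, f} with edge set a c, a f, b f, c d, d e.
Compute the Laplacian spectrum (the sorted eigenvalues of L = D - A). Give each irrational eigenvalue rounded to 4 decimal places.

With the vertex order [a, b, c, d, e, f], the degrees are [2, 1, 2, 2, 1, 2], giving D = diag(2, 1, 2, 2, 1, 2) and L = D - A. Diagonalising L (or applying a numerical eigensolver to the 6x6 matrix) gives the spectrum above. The eigenvalues sum to 10, which equals trace(L) = 2|E|.

[0, 0.2679, 1, 2, 3, 3.7321]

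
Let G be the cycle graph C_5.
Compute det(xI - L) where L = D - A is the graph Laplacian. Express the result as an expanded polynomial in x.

The graph has 5 vertices and degree multiset [2, 2, 2, 2, 2]; D is the diagonal matrix of degrees and L = D - A. L has integer entries, so p(x) = det(xI - L) has integer coefficients. Expanding the determinant yields x^5 - 10x^4 + 35x^3 - 50x^2 + 25x. The coefficient of x^4 equals -trace(L) = -10, matching the sum of degrees. By the matrix-tree theorem the graph has (1/5) * product of the nonzero eigenvalues = 5 spanning trees. There is one zero in the spectrum, matching the 1 component.

x^5 - 10x^4 + 35x^3 - 50x^2 + 25x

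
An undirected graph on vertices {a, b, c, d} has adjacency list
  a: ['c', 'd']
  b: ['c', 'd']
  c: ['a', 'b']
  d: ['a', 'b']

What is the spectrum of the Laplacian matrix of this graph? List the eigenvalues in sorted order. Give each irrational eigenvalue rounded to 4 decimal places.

With the vertex order [a, b, c, d], the degrees are [2, 2, 2, 2], giving D = diag(2, 2, 2, 2) and L = D - A. L is symmetric positive semidefinite, so every eigenvalue is real and nonnegative. The eigenvalues sum to 8, which equals trace(L) = 2|E|. The largest eigenvalue, 4, is at most the vertex count 4.

[0, 2, 2, 4]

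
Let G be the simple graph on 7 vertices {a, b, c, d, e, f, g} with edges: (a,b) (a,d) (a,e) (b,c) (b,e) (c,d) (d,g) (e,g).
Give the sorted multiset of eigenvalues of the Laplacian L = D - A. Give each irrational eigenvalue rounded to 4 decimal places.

[0, 0, 1.5858, 2, 3, 4.4142, 5]

With the vertex order [a, b, c, d, e, f, g], the degrees are [3, 3, 2, 3, 3, 0, 2], giving D = diag(3, 3, 2, 3, 3, 0, 2) and L = D - A. The multiplicity of 0 as a Laplacian eigenvalue equals the number of connected components. The 2 zero eigenvalues correspond to the 2 connected components.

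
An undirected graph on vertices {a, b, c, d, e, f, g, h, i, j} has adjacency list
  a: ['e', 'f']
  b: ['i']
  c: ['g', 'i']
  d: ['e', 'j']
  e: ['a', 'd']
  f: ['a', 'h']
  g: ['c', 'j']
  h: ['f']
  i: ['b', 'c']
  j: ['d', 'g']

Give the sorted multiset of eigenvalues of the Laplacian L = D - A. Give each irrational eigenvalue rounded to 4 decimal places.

Each diagonal entry of L is the vertex degree and each off-diagonal entry is -1 where an edge is present, 0 otherwise; in the order [a, b, c, d, e, f, g, h, i, j] the diagonal is [2, 1, 2, 2, 2, 2, 2, 1, 2, 2]. Diagonalising L (or applying a numerical eigensolver to the 10x10 matrix) gives the spectrum above.

[0, 0.0979, 0.3820, 0.8244, 1.3820, 2, 2.6180, 3.1756, 3.6180, 3.9021]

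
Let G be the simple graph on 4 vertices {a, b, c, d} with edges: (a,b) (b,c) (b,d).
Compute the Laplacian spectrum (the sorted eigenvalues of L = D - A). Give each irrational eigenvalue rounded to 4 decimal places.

Each diagonal entry of L is the vertex degree and each off-diagonal entry is -1 where an edge is present, 0 otherwise; in the order [a, b, c, d] the diagonal is [1, 3, 1, 1]. Since every row of L sums to 0, the all-ones vector is in the kernel and 0 is an eigenvalue. The single zero eigenvalue shows the graph is connected. The eigenvalues sum to 6, which equals trace(L) = 2|E|. There is one zero in the spectrum, matching the 1 component.

[0, 1, 1, 4]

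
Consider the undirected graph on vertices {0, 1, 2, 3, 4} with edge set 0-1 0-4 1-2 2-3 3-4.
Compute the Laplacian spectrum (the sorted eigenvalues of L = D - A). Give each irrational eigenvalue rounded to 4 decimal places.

[0, 1.3820, 1.3820, 3.6180, 3.6180]

With the vertex order [0, 1, 2, 3, 4], the degrees are [2, 2, 2, 2, 2], giving D = diag(2, 2, 2, 2, 2) and L = D - A. L is symmetric positive semidefinite, so every eigenvalue is real and nonnegative. By the matrix-tree theorem the graph has (1/5) * product of the nonzero eigenvalues = 5 spanning trees. The largest eigenvalue, 3.6180, is at most the vertex count 5.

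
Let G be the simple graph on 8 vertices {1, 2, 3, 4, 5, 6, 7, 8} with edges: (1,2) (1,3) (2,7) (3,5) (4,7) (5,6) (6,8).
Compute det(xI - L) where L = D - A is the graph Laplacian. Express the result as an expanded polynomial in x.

x^8 - 14x^7 + 78x^6 - 220x^5 + 330x^4 - 252x^3 + 84x^2 - 8x

Reading degrees in the order [1, 2, 3, 4, 5, 6, 7, 8] gives [2, 2, 2, 1, 2, 2, 2, 1]; set D = diag(2, 2, 2, 1, 2, 2, 2, 1) and form L = D - A. L has integer entries, so p(x) = det(xI - L) has integer coefficients. Expanding the determinant yields x^8 - 14x^7 + 78x^6 - 220x^5 + 330x^4 - 252x^3 + 84x^2 - 8x. The constant term is 0 because L is singular (the all-ones vector lies in its kernel). The largest eigenvalue, 3.8478, is at most the vertex count 8.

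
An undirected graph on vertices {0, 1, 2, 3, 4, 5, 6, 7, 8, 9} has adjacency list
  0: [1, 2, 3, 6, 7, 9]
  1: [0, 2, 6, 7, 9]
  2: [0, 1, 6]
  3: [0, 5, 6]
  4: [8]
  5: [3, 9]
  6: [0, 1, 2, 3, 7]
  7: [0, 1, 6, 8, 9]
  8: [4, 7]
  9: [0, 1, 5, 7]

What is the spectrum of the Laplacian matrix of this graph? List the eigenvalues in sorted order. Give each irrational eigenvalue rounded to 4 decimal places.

[0, 0.3999, 1.5328, 2.3714, 2.9850, 3.5162, 5.2511, 6.2189, 6.5801, 7.1448]

Each diagonal entry of L is the vertex degree and each off-diagonal entry is -1 where an edge is present, 0 otherwise; in the order [0, 1, 2, 3, 4, 5, 6, 7, 8, 9] the diagonal is [6, 5, 3, 3, 1, 2, 5, 5, 2, 4]. Since every row of L sums to 0, the all-ones vector is in the kernel and 0 is an eigenvalue. The single zero eigenvalue shows the graph is connected. The largest eigenvalue, 7.1448, is at most the vertex count 10.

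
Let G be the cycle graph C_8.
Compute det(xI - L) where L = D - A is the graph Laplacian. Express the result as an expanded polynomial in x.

x^8 - 16x^7 + 104x^6 - 352x^5 + 660x^4 - 672x^3 + 336x^2 - 64x

The graph has 8 vertices and degree multiset [2, 2, 2, 2, 2, 2, 2, 2]; D is the diagonal matrix of degrees and L = D - A. L has integer entries, so p(x) = det(xI - L) has integer coefficients. Expanding the determinant yields x^8 - 16x^7 + 104x^6 - 352x^5 + 660x^4 - 672x^3 + 336x^2 - 64x. The constant term is 0 because L is singular (the all-ones vector lies in its kernel). There is one zero in the spectrum, matching the 1 component. By the matrix-tree theorem the graph has (1/8) * product of the nonzero eigenvalues = 8 spanning trees.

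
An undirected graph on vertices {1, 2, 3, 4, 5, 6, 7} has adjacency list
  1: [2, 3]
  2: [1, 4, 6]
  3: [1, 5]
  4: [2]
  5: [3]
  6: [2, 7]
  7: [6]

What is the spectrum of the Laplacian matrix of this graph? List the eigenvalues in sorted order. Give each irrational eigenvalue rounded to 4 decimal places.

Reading degrees in the order [1, 2, 3, 4, 5, 6, 7] gives [2, 3, 2, 1, 1, 2, 1]; set D = diag(2, 3, 2, 1, 1, 2, 1) and form L = D - A. The multiplicity of 0 as a Laplacian eigenvalue equals the number of connected components. The eigenvalues sum to 12, which equals trace(L) = 2|E|.

[0, 0.2603, 0.6262, 1.4055, 2.2742, 3.0996, 4.3342]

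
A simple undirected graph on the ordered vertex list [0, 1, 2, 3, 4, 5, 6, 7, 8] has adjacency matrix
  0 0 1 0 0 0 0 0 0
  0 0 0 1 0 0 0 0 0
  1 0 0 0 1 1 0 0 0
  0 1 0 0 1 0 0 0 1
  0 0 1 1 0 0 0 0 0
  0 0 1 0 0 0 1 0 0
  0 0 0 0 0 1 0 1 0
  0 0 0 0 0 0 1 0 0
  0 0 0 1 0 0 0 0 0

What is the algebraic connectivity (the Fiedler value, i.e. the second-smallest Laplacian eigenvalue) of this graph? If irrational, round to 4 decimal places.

0.1658

With the vertex order [0, 1, 2, 3, 4, 5, 6, 7, 8], the degrees are [1, 1, 3, 3, 2, 2, 2, 1, 1], giving D = diag(1, 1, 3, 3, 2, 2, 2, 1, 1) and L = D - A. Computing the eigenvalues of L and sorting gives [0, 0.1658, 0.4679, 1, 1.3434, 1.6527, 3, 3.8794, 4.4909]. The Fiedler value lambda_2 = 0.1658 is strictly positive, so the graph is connected.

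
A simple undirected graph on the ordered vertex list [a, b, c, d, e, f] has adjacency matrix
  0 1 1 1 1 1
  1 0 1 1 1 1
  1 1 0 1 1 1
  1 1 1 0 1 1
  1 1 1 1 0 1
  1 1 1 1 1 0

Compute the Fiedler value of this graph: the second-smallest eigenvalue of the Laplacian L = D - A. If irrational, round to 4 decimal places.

6

With the vertex order [a, b, c, d, e, f], the degrees are [5, 5, 5, 5, 5, 5], giving D = diag(5, 5, 5, 5, 5, 5) and L = D - A. The smallest Laplacian eigenvalue is always 0. The next one, lambda_2 = 6, measures how hard the graph is to disconnect: larger values mean better connectivity. The largest eigenvalue, 6, is at most the vertex count 6. The eigenvalues sum to 30, which equals trace(L) = 2|E|.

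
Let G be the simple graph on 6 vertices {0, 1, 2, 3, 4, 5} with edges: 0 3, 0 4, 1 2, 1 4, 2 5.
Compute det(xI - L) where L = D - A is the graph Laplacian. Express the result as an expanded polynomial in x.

x^6 - 10x^5 + 36x^4 - 56x^3 + 35x^2 - 6x

Reading degrees in the order [0, 1, 2, 3, 4, 5] gives [2, 2, 2, 1, 2, 1]; set D = diag(2, 2, 2, 1, 2, 1) and form L = D - A. Computing det(xI - L) by cofactor expansion (or equivalently via sum-over-permutations) gives x^6 - 10x^5 + 36x^4 - 56x^3 + 35x^2 - 6x. The coefficient of x^5 equals -trace(L) = -10, matching the sum of degrees. By the matrix-tree theorem the graph has (1/6) * product of the nonzero eigenvalues = 1 spanning tree.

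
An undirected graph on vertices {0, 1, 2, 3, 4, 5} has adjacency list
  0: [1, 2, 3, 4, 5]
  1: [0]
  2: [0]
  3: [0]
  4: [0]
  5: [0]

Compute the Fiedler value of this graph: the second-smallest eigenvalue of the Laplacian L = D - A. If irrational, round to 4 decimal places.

1

Each diagonal entry of L is the vertex degree and each off-diagonal entry is -1 where an edge is present, 0 otherwise; in the order [0, 1, 2, 3, 4, 5] the diagonal is [5, 1, 1, 1, 1, 1]. The smallest Laplacian eigenvalue is always 0. The next one, lambda_2 = 1, measures how hard the graph is to disconnect: larger values mean better connectivity. The largest eigenvalue, 6, is at most the vertex count 6.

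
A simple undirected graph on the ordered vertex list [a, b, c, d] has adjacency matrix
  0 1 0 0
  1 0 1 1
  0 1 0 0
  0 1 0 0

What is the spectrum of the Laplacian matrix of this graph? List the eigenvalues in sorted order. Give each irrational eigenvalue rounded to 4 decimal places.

[0, 1, 1, 4]

Each diagonal entry of L is the vertex degree and each off-diagonal entry is -1 where an edge is present, 0 otherwise; in the order [a, b, c, d] the diagonal is [1, 3, 1, 1]. Diagonalising L (or applying a numerical eigensolver to the 4x4 matrix) gives the spectrum above. The largest eigenvalue, 4, is at most the vertex count 4. The eigenvalues sum to 6, which equals trace(L) = 2|E|.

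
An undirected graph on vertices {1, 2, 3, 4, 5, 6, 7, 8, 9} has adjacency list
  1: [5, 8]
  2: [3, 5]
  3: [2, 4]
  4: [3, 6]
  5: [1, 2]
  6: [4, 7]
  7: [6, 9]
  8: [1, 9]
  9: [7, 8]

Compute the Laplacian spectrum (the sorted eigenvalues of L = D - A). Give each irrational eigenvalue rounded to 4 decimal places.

Each diagonal entry of L is the vertex degree and each off-diagonal entry is -1 where an edge is present, 0 otherwise; in the order [1, 2, 3, 4, 5, 6, 7, 8, 9] the diagonal is [2, 2, 2, 2, 2, 2, 2, 2, 2]. Diagonalising L (or applying a numerical eigensolver to the 9x9 matrix) gives the spectrum above. The single zero eigenvalue shows the graph is connected. The eigenvalues sum to 18, which equals trace(L) = 2|E|.

[0, 0.4679, 0.4679, 1.6527, 1.6527, 3, 3, 3.8794, 3.8794]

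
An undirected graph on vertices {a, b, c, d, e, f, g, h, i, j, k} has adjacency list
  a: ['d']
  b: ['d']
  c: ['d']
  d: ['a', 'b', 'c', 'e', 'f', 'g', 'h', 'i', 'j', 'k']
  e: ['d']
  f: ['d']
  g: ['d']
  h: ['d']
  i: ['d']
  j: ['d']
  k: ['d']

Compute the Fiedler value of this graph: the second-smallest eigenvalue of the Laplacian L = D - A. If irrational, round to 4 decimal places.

Reading degrees in the order [a, b, c, d, e, f, g, h, i, j, k] gives [1, 1, 1, 10, 1, 1, 1, 1, 1, 1, 1]; set D = diag(1, 1, 1, 10, 1, 1, 1, 1, 1, 1, 1) and form L = D - A. The sorted Laplacian eigenvalues are [0, 1, 1, 1, 1, 1, 1, 1, 1, 1, 11]; the algebraic connectivity is the second entry, 1.

1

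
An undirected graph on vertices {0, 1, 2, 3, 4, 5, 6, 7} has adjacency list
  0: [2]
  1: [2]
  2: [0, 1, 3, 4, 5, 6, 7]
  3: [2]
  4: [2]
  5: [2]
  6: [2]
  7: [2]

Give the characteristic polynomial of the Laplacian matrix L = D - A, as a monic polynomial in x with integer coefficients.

With the vertex order [0, 1, 2, 3, 4, 5, 6, 7], the degrees are [1, 1, 7, 1, 1, 1, 1, 1], giving D = diag(1, 1, 7, 1, 1, 1, 1, 1) and L = D - A. L has integer entries, so p(x) = det(xI - L) has integer coefficients. Expanding the determinant yields x^8 - 14x^7 + 63x^6 - 140x^5 + 175x^4 - 126x^3 + 49x^2 - 8x. The constant term is 0 because L is singular (the all-ones vector lies in its kernel). The eigenvalues sum to 14, which equals trace(L) = 2|E|.

x^8 - 14x^7 + 63x^6 - 140x^5 + 175x^4 - 126x^3 + 49x^2 - 8x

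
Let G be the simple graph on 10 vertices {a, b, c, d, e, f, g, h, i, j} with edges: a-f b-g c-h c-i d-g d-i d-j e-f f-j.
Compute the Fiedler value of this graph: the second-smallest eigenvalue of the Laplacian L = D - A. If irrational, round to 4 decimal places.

Reading degrees in the order [a, b, c, d, e, f, g, h, i, j] gives [1, 1, 2, 3, 1, 3, 2, 1, 2, 2]; set D = diag(1, 1, 2, 3, 1, 3, 2, 1, 2, 2) and form L = D - A. Computing the eigenvalues of L and sorting gives [0, 0.1640, 0.2885, 1, 1, 1.6385, 2.3252, 3.0979, 3.9293, 4.5566]. The Fiedler value lambda_2 = 0.1640 is strictly positive, so the graph is connected. The largest eigenvalue, 4.5566, is at most the vertex count 10.

0.1640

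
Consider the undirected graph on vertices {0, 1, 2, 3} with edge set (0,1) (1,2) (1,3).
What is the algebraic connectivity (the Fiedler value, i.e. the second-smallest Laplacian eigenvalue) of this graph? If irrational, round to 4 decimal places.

With the vertex order [0, 1, 2, 3], the degrees are [1, 3, 1, 1], giving D = diag(1, 3, 1, 1) and L = D - A. The smallest Laplacian eigenvalue is always 0. The next one, lambda_2 = 1, measures how hard the graph is to disconnect: larger values mean better connectivity. The largest eigenvalue, 4, is at most the vertex count 4.

1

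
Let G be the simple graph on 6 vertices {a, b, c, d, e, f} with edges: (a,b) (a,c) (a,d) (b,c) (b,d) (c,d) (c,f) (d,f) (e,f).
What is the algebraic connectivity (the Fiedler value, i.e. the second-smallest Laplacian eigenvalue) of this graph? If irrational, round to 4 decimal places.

With the vertex order [a, b, c, d, e, f], the degrees are [3, 3, 4, 4, 1, 3], giving D = diag(3, 3, 4, 4, 1, 3) and L = D - A. The sorted Laplacian eigenvalues are [0, 0.7639, 3, 4, 5, 5.2361]; the algebraic connectivity is the second entry, 0.7639.

0.7639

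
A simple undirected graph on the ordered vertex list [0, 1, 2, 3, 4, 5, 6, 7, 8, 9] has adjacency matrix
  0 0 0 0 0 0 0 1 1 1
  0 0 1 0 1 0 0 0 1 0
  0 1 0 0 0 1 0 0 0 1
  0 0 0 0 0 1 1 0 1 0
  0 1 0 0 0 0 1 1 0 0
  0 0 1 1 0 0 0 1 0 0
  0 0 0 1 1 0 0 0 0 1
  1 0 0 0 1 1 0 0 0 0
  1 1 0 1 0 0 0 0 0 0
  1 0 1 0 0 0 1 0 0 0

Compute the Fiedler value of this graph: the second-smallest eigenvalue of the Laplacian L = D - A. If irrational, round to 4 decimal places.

2

Each diagonal entry of L is the vertex degree and each off-diagonal entry is -1 where an edge is present, 0 otherwise; in the order [0, 1, 2, 3, 4, 5, 6, 7, 8, 9] the diagonal is [3, 3, 3, 3, 3, 3, 3, 3, 3, 3]. The smallest Laplacian eigenvalue is always 0. The next one, lambda_2 = 2, measures how hard the graph is to disconnect: larger values mean better connectivity. The largest eigenvalue, 5, is at most the vertex count 10.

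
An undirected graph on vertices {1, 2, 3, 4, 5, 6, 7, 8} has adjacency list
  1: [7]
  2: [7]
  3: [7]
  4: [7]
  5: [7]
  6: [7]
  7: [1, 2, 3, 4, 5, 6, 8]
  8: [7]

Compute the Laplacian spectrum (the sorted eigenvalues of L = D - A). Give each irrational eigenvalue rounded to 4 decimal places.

[0, 1, 1, 1, 1, 1, 1, 8]

Reading degrees in the order [1, 2, 3, 4, 5, 6, 7, 8] gives [1, 1, 1, 1, 1, 1, 7, 1]; set D = diag(1, 1, 1, 1, 1, 1, 7, 1) and form L = D - A. Since every row of L sums to 0, the all-ones vector is in the kernel and 0 is an eigenvalue.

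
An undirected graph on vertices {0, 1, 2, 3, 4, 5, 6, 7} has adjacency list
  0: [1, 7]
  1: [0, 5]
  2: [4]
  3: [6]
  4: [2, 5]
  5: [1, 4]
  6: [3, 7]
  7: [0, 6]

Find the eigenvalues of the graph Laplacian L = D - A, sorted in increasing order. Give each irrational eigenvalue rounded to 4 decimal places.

Each diagonal entry of L is the vertex degree and each off-diagonal entry is -1 where an edge is present, 0 otherwise; in the order [0, 1, 2, 3, 4, 5, 6, 7] the diagonal is [2, 2, 1, 1, 2, 2, 2, 2]. Since every row of L sums to 0, the all-ones vector is in the kernel and 0 is an eigenvalue. The single zero eigenvalue shows the graph is connected. The eigenvalues sum to 14, which equals trace(L) = 2|E|. The largest eigenvalue, 3.8478, is at most the vertex count 8.

[0, 0.1522, 0.5858, 1.2346, 2, 2.7654, 3.4142, 3.8478]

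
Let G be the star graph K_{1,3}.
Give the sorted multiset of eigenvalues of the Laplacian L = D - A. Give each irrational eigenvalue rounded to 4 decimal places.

[0, 1, 1, 4]

The graph has 4 vertices and degree multiset [3, 1, 1, 1]; D is the diagonal matrix of degrees and L = D - A. L is symmetric positive semidefinite, so every eigenvalue is real and nonnegative. The single zero eigenvalue shows the graph is connected. By the matrix-tree theorem the graph has (1/4) * product of the nonzero eigenvalues = 1 spanning tree.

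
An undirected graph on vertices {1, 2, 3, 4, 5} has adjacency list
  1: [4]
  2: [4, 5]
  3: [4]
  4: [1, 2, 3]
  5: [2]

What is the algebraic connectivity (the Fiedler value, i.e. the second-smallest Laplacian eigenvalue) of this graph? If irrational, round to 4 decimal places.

With the vertex order [1, 2, 3, 4, 5], the degrees are [1, 2, 1, 3, 1], giving D = diag(1, 2, 1, 3, 1) and L = D - A. The smallest Laplacian eigenvalue is always 0. The next one, lambda_2 = 0.5188, measures how hard the graph is to disconnect: larger values mean better connectivity.

0.5188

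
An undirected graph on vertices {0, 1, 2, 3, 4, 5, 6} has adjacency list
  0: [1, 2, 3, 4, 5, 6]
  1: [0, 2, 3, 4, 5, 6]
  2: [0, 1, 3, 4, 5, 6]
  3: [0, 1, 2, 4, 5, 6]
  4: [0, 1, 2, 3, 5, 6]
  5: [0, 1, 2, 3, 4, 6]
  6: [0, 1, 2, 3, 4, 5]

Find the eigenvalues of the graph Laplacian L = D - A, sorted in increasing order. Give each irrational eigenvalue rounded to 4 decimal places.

[0, 7, 7, 7, 7, 7, 7]

With the vertex order [0, 1, 2, 3, 4, 5, 6], the degrees are [6, 6, 6, 6, 6, 6, 6], giving D = diag(6, 6, 6, 6, 6, 6, 6) and L = D - A. Since every row of L sums to 0, the all-ones vector is in the kernel and 0 is an eigenvalue. The single zero eigenvalue shows the graph is connected.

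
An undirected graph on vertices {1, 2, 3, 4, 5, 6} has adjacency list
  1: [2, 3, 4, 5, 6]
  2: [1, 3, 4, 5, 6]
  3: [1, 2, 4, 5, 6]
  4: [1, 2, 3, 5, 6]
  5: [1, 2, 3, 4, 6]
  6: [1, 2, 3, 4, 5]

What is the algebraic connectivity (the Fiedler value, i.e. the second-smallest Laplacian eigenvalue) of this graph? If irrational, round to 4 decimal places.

Reading degrees in the order [1, 2, 3, 4, 5, 6] gives [5, 5, 5, 5, 5, 5]; set D = diag(5, 5, 5, 5, 5, 5) and form L = D - A. The smallest Laplacian eigenvalue is always 0. The next one, lambda_2 = 6, measures how hard the graph is to disconnect: larger values mean better connectivity. The largest eigenvalue, 6, is at most the vertex count 6.

6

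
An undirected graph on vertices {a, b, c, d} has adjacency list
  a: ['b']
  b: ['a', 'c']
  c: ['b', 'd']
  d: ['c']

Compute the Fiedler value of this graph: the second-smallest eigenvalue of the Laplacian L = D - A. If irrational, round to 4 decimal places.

Each diagonal entry of L is the vertex degree and each off-diagonal entry is -1 where an edge is present, 0 otherwise; in the order [a, b, c, d] the diagonal is [1, 2, 2, 1]. The sorted Laplacian eigenvalues are [0, 0.5858, 2, 3.4142]; the algebraic connectivity is the second entry, 0.5858. By the matrix-tree theorem the graph has (1/4) * product of the nonzero eigenvalues = 1 spanning tree. There is one zero in the spectrum, matching the 1 component.

0.5858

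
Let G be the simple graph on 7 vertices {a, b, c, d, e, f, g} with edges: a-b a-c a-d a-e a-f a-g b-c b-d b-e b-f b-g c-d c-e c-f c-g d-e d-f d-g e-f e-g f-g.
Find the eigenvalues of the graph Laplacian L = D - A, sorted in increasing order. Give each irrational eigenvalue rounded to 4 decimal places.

Reading degrees in the order [a, b, c, d, e, f, g] gives [6, 6, 6, 6, 6, 6, 6]; set D = diag(6, 6, 6, 6, 6, 6, 6) and form L = D - A. L is symmetric positive semidefinite, so every eigenvalue is real and nonnegative. The eigenvalues sum to 42, which equals trace(L) = 2|E|. The largest eigenvalue, 7, is at most the vertex count 7.

[0, 7, 7, 7, 7, 7, 7]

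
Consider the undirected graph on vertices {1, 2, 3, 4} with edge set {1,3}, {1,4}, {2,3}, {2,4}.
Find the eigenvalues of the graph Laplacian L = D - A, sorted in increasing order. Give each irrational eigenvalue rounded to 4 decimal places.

[0, 2, 2, 4]

Each diagonal entry of L is the vertex degree and each off-diagonal entry is -1 where an edge is present, 0 otherwise; in the order [1, 2, 3, 4] the diagonal is [2, 2, 2, 2]. The multiplicity of 0 as a Laplacian eigenvalue equals the number of connected components.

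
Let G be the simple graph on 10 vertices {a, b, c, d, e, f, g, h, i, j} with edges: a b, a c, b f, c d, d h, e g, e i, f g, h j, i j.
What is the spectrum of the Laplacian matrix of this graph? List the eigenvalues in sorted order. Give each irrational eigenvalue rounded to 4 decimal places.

With the vertex order [a, b, c, d, e, f, g, h, i, j], the degrees are [2, 2, 2, 2, 2, 2, 2, 2, 2, 2], giving D = diag(2, 2, 2, 2, 2, 2, 2, 2, 2, 2) and L = D - A. L is symmetric positive semidefinite, so every eigenvalue is real and nonnegative.

[0, 0.3820, 0.3820, 1.3820, 1.3820, 2.6180, 2.6180, 3.6180, 3.6180, 4]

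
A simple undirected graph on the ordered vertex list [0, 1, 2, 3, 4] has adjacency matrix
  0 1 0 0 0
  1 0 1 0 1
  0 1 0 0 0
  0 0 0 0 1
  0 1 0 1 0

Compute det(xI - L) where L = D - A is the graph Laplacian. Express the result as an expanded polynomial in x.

Each diagonal entry of L is the vertex degree and each off-diagonal entry is -1 where an edge is present, 0 otherwise; in the order [0, 1, 2, 3, 4] the diagonal is [1, 3, 1, 1, 2]. L has integer entries, so p(x) = det(xI - L) has integer coefficients. Expanding the determinant yields x^5 - 8x^4 + 20x^3 - 18x^2 + 5x. Since p(0) = det(-L) = 0, x divides p(x). There is one zero in the spectrum, matching the 1 component. The eigenvalues sum to 8, which equals trace(L) = 2|E|.

x^5 - 8x^4 + 20x^3 - 18x^2 + 5x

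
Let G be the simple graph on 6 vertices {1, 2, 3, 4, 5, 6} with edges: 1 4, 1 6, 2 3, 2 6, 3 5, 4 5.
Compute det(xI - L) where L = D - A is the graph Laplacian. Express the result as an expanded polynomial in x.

Reading degrees in the order [1, 2, 3, 4, 5, 6] gives [2, 2, 2, 2, 2, 2]; set D = diag(2, 2, 2, 2, 2, 2) and form L = D - A. L has integer entries, so p(x) = det(xI - L) has integer coefficients. Expanding the determinant yields x^6 - 12x^5 + 54x^4 - 112x^3 + 105x^2 - 36x. The coefficient of x^5 equals -trace(L) = -12, matching the sum of degrees. The eigenvalues sum to 12, which equals trace(L) = 2|E|. The largest eigenvalue, 4, is at most the vertex count 6.

x^6 - 12x^5 + 54x^4 - 112x^3 + 105x^2 - 36x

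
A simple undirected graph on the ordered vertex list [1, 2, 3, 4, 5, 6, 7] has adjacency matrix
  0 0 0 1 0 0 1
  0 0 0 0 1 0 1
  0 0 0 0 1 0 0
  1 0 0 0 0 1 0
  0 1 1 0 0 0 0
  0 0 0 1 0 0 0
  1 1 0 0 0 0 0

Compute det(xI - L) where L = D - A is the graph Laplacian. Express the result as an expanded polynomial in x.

Reading degrees in the order [1, 2, 3, 4, 5, 6, 7] gives [2, 2, 1, 2, 2, 1, 2]; set D = diag(2, 2, 1, 2, 2, 1, 2) and form L = D - A. L has integer entries, so p(x) = det(xI - L) has integer coefficients. Expanding the determinant yields x^7 - 12x^6 + 55x^5 - 120x^4 + 126x^3 - 56x^2 + 7x. The constant term is 0 because L is singular (the all-ones vector lies in its kernel). By the matrix-tree theorem the graph has (1/7) * product of the nonzero eigenvalues = 1 spanning tree.

x^7 - 12x^6 + 55x^5 - 120x^4 + 126x^3 - 56x^2 + 7x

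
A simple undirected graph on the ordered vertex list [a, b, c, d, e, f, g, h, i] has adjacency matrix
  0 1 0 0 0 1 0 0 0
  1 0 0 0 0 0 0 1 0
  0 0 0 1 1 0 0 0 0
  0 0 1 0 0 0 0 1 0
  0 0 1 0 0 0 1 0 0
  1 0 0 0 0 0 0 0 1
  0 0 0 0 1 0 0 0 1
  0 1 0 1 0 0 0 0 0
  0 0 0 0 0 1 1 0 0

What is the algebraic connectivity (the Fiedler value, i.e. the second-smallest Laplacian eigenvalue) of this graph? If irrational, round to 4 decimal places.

0.4679

Reading degrees in the order [a, b, c, d, e, f, g, h, i] gives [2, 2, 2, 2, 2, 2, 2, 2, 2]; set D = diag(2, 2, 2, 2, 2, 2, 2, 2, 2) and form L = D - A. The smallest Laplacian eigenvalue is always 0. The next one, lambda_2 = 0.4679, measures how hard the graph is to disconnect: larger values mean better connectivity. There is one zero in the spectrum, matching the 1 component. By the matrix-tree theorem the graph has (1/9) * product of the nonzero eigenvalues = 9 spanning trees.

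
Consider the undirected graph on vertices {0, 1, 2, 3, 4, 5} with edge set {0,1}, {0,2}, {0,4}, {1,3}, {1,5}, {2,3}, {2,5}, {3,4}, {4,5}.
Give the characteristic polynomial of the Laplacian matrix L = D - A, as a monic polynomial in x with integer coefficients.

Reading degrees in the order [0, 1, 2, 3, 4, 5] gives [3, 3, 3, 3, 3, 3]; set D = diag(3, 3, 3, 3, 3, 3) and form L = D - A. L has integer entries, so p(x) = det(xI - L) has integer coefficients. Expanding the determinant yields x^6 - 18x^5 + 126x^4 - 432x^3 + 729x^2 - 486x. Since p(0) = det(-L) = 0, x divides p(x). By the matrix-tree theorem the graph has (1/6) * product of the nonzero eigenvalues = 81 spanning trees. The eigenvalues sum to 18, which equals trace(L) = 2|E|.

x^6 - 18x^5 + 126x^4 - 432x^3 + 729x^2 - 486x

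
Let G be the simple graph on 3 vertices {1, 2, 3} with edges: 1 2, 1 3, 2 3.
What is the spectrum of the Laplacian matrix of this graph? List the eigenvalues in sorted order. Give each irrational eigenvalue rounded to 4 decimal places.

[0, 3, 3]

Reading degrees in the order [1, 2, 3] gives [2, 2, 2]; set D = diag(2, 2, 2) and form L = D - A. Diagonalising L (or applying a numerical eigensolver to the 3x3 matrix) gives the spectrum above. The single zero eigenvalue shows the graph is connected.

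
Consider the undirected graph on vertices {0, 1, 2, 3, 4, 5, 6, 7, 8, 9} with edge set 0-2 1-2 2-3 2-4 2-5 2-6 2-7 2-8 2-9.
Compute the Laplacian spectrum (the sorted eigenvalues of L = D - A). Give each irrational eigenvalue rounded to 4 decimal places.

With the vertex order [0, 1, 2, 3, 4, 5, 6, 7, 8, 9], the degrees are [1, 1, 9, 1, 1, 1, 1, 1, 1, 1], giving D = diag(1, 1, 9, 1, 1, 1, 1, 1, 1, 1) and L = D - A. L is symmetric positive semidefinite, so every eigenvalue is real and nonnegative. The single zero eigenvalue shows the graph is connected. The eigenvalues sum to 18, which equals trace(L) = 2|E|. The largest eigenvalue, 10, is at most the vertex count 10.

[0, 1, 1, 1, 1, 1, 1, 1, 1, 10]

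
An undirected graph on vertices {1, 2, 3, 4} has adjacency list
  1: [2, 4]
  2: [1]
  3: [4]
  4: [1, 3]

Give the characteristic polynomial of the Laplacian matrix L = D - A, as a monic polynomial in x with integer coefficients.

x^4 - 6x^3 + 10x^2 - 4x

Reading degrees in the order [1, 2, 3, 4] gives [2, 1, 1, 2]; set D = diag(2, 1, 1, 2) and form L = D - A. Computing det(xI - L) by cofactor expansion (or equivalently via sum-over-permutations) gives x^4 - 6x^3 + 10x^2 - 4x. The coefficient of x^3 equals -trace(L) = -6, matching the sum of degrees. There is one zero in the spectrum, matching the 1 component.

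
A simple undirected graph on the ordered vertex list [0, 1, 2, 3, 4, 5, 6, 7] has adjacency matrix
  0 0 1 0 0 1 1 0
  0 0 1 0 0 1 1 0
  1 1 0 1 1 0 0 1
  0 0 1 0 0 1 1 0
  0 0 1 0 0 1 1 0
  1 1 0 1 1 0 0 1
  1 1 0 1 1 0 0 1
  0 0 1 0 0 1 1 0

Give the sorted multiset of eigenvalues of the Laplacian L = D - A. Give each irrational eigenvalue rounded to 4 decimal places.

Each diagonal entry of L is the vertex degree and each off-diagonal entry is -1 where an edge is present, 0 otherwise; in the order [0, 1, 2, 3, 4, 5, 6, 7] the diagonal is [3, 3, 5, 3, 3, 5, 5, 3]. Diagonalising L (or applying a numerical eigensolver to the 8x8 matrix) gives the spectrum above. The largest eigenvalue, 8, is at most the vertex count 8.

[0, 3, 3, 3, 3, 5, 5, 8]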